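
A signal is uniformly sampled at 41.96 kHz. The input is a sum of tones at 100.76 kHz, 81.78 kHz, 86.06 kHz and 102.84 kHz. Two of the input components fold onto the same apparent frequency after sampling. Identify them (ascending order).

fs/2 = 20.98 kHz.
100.76 kHz mod fs = 16.84 kHz.
16.84 kHz ≤ fs/2 = 20.98 kHz, appears at 16.84 kHz.
81.78 kHz mod fs = 39.82 kHz.
39.82 kHz > fs/2 = 20.98 kHz, folds to fs − 39.82 kHz = 2.14 kHz.
86.06 kHz mod fs = 2.14 kHz.
2.14 kHz ≤ fs/2 = 20.98 kHz, appears at 2.14 kHz.
102.84 kHz mod fs = 18.92 kHz.
18.92 kHz ≤ fs/2 = 20.98 kHz, appears at 18.92 kHz.
81.78 kHz and 86.06 kHz both map to 2.14 kHz.

81.78 kHz, 86.06 kHz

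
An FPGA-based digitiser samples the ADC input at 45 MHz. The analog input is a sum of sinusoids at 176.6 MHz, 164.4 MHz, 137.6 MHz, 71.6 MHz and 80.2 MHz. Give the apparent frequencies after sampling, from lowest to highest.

fs/2 = 22.5 MHz.
176.6 MHz mod fs = 41.6 MHz.
41.6 MHz > fs/2 = 22.5 MHz, folds to fs − 41.6 MHz = 3.4 MHz.
164.4 MHz mod fs = 29.4 MHz.
29.4 MHz > fs/2 = 22.5 MHz, folds to fs − 29.4 MHz = 15.6 MHz.
137.6 MHz mod fs = 2.6 MHz.
2.6 MHz ≤ fs/2 = 22.5 MHz, appears at 2.6 MHz.
71.6 MHz mod fs = 26.6 MHz.
26.6 MHz > fs/2 = 22.5 MHz, folds to fs − 26.6 MHz = 18.4 MHz.
80.2 MHz mod fs = 35.2 MHz.
35.2 MHz > fs/2 = 22.5 MHz, folds to fs − 35.2 MHz = 9.8 MHz.
Distinct values: {2.6 MHz, 3.4 MHz, 9.8 MHz, 15.6 MHz, 18.4 MHz}.

2.6 MHz, 3.4 MHz, 9.8 MHz, 15.6 MHz, 18.4 MHz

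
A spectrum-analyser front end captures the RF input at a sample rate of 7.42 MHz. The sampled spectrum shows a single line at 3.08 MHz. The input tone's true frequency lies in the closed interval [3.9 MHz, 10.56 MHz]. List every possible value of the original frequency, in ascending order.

Frequencies that alias to 3.08 MHz are k·fs ± 3.08 MHz for integer k ≥ 0.
k=0: 3.08 MHz.
k=1: 4.34 MHz, 10.5 MHz.
k=2: 11.76 MHz, 17.92 MHz.
Within [3.9 MHz, 10.56 MHz]: 4.34 MHz, 10.5 MHz.

4.34 MHz, 10.5 MHz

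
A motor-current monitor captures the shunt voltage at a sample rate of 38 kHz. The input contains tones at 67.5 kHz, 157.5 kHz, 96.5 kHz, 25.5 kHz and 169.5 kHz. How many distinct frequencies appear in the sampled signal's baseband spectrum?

4

fs/2 = 19 kHz.
67.5 kHz mod fs = 29.5 kHz.
29.5 kHz > fs/2 = 19 kHz, folds to fs − 29.5 kHz = 8.5 kHz.
157.5 kHz mod fs = 5.5 kHz.
5.5 kHz ≤ fs/2 = 19 kHz, appears at 5.5 kHz.
96.5 kHz mod fs = 20.5 kHz.
20.5 kHz > fs/2 = 19 kHz, folds to fs − 20.5 kHz = 17.5 kHz.
25.5 kHz > fs/2 = 19 kHz, folds to fs − 25.5 kHz = 12.5 kHz.
169.5 kHz mod fs = 17.5 kHz.
17.5 kHz ≤ fs/2 = 19 kHz, appears at 17.5 kHz.
Distinct values: {5.5 kHz, 8.5 kHz, 12.5 kHz, 17.5 kHz} → 4.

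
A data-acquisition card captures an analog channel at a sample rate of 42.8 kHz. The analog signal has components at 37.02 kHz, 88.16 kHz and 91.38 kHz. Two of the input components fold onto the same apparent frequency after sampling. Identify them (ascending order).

fs/2 = 21.4 kHz.
37.02 kHz > fs/2 = 21.4 kHz, folds to fs − 37.02 kHz = 5.78 kHz.
88.16 kHz mod fs = 2.56 kHz.
2.56 kHz ≤ fs/2 = 21.4 kHz, appears at 2.56 kHz.
91.38 kHz mod fs = 5.78 kHz.
5.78 kHz ≤ fs/2 = 21.4 kHz, appears at 5.78 kHz.
37.02 kHz and 91.38 kHz both map to 5.78 kHz.

37.02 kHz, 91.38 kHz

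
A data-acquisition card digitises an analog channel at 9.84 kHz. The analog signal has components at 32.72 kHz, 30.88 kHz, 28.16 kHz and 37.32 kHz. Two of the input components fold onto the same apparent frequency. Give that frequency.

fs/2 = 4.92 kHz.
32.72 kHz mod fs = 3.2 kHz.
3.2 kHz ≤ fs/2 = 4.92 kHz, appears at 3.2 kHz.
30.88 kHz mod fs = 1.36 kHz.
1.36 kHz ≤ fs/2 = 4.92 kHz, appears at 1.36 kHz.
28.16 kHz mod fs = 8.48 kHz.
8.48 kHz > fs/2 = 4.92 kHz, folds to fs − 8.48 kHz = 1.36 kHz.
37.32 kHz mod fs = 7.8 kHz.
7.8 kHz > fs/2 = 4.92 kHz, folds to fs − 7.8 kHz = 2.04 kHz.
28.16 kHz and 30.88 kHz both map to 1.36 kHz.

1.36 kHz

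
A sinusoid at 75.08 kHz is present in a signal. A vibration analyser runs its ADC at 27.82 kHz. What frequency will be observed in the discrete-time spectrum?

75.08 kHz mod fs = 19.44 kHz.
19.44 kHz > fs/2 = 13.91 kHz, folds to fs − 19.44 kHz = 8.38 kHz.

8.38 kHz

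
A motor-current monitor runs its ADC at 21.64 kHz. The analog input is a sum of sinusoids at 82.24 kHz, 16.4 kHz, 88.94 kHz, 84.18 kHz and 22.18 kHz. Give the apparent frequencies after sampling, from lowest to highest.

0.54 kHz, 2.38 kHz, 4.32 kHz, 5.24 kHz

fs/2 = 10.82 kHz.
82.24 kHz mod fs = 17.32 kHz.
17.32 kHz > fs/2 = 10.82 kHz, folds to fs − 17.32 kHz = 4.32 kHz.
16.4 kHz > fs/2 = 10.82 kHz, folds to fs − 16.4 kHz = 5.24 kHz.
88.94 kHz mod fs = 2.38 kHz.
2.38 kHz ≤ fs/2 = 10.82 kHz, appears at 2.38 kHz.
84.18 kHz mod fs = 19.26 kHz.
19.26 kHz > fs/2 = 10.82 kHz, folds to fs − 19.26 kHz = 2.38 kHz.
22.18 kHz mod fs = 0.54 kHz.
0.54 kHz ≤ fs/2 = 10.82 kHz, appears at 0.54 kHz.
Distinct values: {0.54 kHz, 2.38 kHz, 4.32 kHz, 5.24 kHz}.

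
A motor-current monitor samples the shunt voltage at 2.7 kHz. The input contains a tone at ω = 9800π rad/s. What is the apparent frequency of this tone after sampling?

ω = 9800π rad/s → f = ω/(2π) = 4900 Hz = 4.9 kHz.
4.9 kHz mod fs = 2.2 kHz.
2.2 kHz > fs/2 = 1.35 kHz, folds to fs − 2.2 kHz = 0.5 kHz.

0.5 kHz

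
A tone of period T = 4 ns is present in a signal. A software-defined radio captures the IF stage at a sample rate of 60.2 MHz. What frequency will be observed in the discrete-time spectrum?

T = 4 ns → f = 1/T = 250 MHz.
250 MHz mod fs = 9.2 MHz.
9.2 MHz ≤ fs/2 = 30.1 MHz, appears at 9.2 MHz.

9.2 MHz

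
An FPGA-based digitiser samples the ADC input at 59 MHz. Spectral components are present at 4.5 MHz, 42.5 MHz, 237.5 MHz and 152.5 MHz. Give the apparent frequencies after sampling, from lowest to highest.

fs/2 = 29.5 MHz.
4.5 MHz ≤ fs/2 = 29.5 MHz, passes unchanged.
42.5 MHz > fs/2 = 29.5 MHz, folds to fs − 42.5 MHz = 16.5 MHz.
237.5 MHz mod fs = 1.5 MHz.
1.5 MHz ≤ fs/2 = 29.5 MHz, appears at 1.5 MHz.
152.5 MHz mod fs = 34.5 MHz.
34.5 MHz > fs/2 = 29.5 MHz, folds to fs − 34.5 MHz = 24.5 MHz.
Distinct values: {1.5 MHz, 4.5 MHz, 16.5 MHz, 24.5 MHz}.

1.5 MHz, 4.5 MHz, 16.5 MHz, 24.5 MHz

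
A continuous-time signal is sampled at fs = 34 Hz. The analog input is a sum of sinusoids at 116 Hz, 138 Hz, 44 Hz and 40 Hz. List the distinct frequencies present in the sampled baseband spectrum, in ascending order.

fs/2 = 17 Hz.
116 Hz mod fs = 14 Hz.
14 Hz ≤ fs/2 = 17 Hz, appears at 14 Hz.
138 Hz mod fs = 2 Hz.
2 Hz ≤ fs/2 = 17 Hz, appears at 2 Hz.
44 Hz mod fs = 10 Hz.
10 Hz ≤ fs/2 = 17 Hz, appears at 10 Hz.
40 Hz mod fs = 6 Hz.
6 Hz ≤ fs/2 = 17 Hz, appears at 6 Hz.
Distinct values: {2 Hz, 6 Hz, 10 Hz, 14 Hz}.

2 Hz, 6 Hz, 10 Hz, 14 Hz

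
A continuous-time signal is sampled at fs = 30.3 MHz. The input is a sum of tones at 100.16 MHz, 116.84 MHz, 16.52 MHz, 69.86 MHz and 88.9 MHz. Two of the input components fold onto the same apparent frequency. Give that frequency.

9.26 MHz

fs/2 = 15.15 MHz.
100.16 MHz mod fs = 9.26 MHz.
9.26 MHz ≤ fs/2 = 15.15 MHz, appears at 9.26 MHz.
116.84 MHz mod fs = 25.94 MHz.
25.94 MHz > fs/2 = 15.15 MHz, folds to fs − 25.94 MHz = 4.36 MHz.
16.52 MHz > fs/2 = 15.15 MHz, folds to fs − 16.52 MHz = 13.78 MHz.
69.86 MHz mod fs = 9.26 MHz.
9.26 MHz ≤ fs/2 = 15.15 MHz, appears at 9.26 MHz.
88.9 MHz mod fs = 28.3 MHz.
28.3 MHz > fs/2 = 15.15 MHz, folds to fs − 28.3 MHz = 2 MHz.
69.86 MHz and 100.16 MHz both map to 9.26 MHz.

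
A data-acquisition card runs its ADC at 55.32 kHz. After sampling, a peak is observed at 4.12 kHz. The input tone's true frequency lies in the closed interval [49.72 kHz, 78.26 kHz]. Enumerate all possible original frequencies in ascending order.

Frequencies that alias to 4.12 kHz are k·fs ± 4.12 kHz for integer k ≥ 0.
k=0: 4.12 kHz.
k=1: 51.2 kHz, 59.44 kHz.
k=2: 106.52 kHz, 114.76 kHz.
Within [49.72 kHz, 78.26 kHz]: 51.2 kHz, 59.44 kHz.

51.2 kHz, 59.44 kHz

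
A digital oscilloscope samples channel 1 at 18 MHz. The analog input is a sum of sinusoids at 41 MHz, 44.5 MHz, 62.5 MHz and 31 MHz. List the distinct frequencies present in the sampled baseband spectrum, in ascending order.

5 MHz, 8.5 MHz

fs/2 = 9 MHz.
41 MHz mod fs = 5 MHz.
5 MHz ≤ fs/2 = 9 MHz, appears at 5 MHz.
44.5 MHz mod fs = 8.5 MHz.
8.5 MHz ≤ fs/2 = 9 MHz, appears at 8.5 MHz.
62.5 MHz mod fs = 8.5 MHz.
8.5 MHz ≤ fs/2 = 9 MHz, appears at 8.5 MHz.
31 MHz mod fs = 13 MHz.
13 MHz > fs/2 = 9 MHz, folds to fs − 13 MHz = 5 MHz.
Distinct values: {5 MHz, 8.5 MHz}.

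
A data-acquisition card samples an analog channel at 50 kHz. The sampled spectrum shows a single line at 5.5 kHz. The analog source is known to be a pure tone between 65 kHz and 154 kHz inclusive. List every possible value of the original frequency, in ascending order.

94.5 kHz, 105.5 kHz, 144.5 kHz

Frequencies that alias to 5.5 kHz are k·fs ± 5.5 kHz for integer k ≥ 0.
k=0: 5.5 kHz.
k=1: 44.5 kHz, 55.5 kHz.
k=2: 94.5 kHz, 105.5 kHz.
k=3: 144.5 kHz, 155.5 kHz.
k=4: 194.5 kHz, 205.5 kHz.
Within [65 kHz, 154 kHz]: 94.5 kHz, 105.5 kHz, 144.5 kHz.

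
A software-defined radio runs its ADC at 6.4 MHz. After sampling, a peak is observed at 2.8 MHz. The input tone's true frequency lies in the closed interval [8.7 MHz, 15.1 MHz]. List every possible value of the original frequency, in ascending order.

Frequencies that alias to 2.8 MHz are k·fs ± 2.8 MHz for integer k ≥ 0.
k=0: 2.8 MHz.
k=1: 3.6 MHz, 9.2 MHz.
k=2: 10 MHz, 15.6 MHz.
k=3: 16.4 MHz, 22 MHz.
Within [8.7 MHz, 15.1 MHz]: 9.2 MHz, 10 MHz.

9.2 MHz, 10 MHz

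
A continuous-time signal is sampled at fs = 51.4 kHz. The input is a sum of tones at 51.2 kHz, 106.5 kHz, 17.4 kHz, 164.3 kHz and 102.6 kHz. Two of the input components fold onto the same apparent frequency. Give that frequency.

0.2 kHz

fs/2 = 25.7 kHz.
51.2 kHz > fs/2 = 25.7 kHz, folds to fs − 51.2 kHz = 0.2 kHz.
106.5 kHz mod fs = 3.7 kHz.
3.7 kHz ≤ fs/2 = 25.7 kHz, appears at 3.7 kHz.
17.4 kHz ≤ fs/2 = 25.7 kHz, passes unchanged.
164.3 kHz mod fs = 10.1 kHz.
10.1 kHz ≤ fs/2 = 25.7 kHz, appears at 10.1 kHz.
102.6 kHz mod fs = 51.2 kHz.
51.2 kHz > fs/2 = 25.7 kHz, folds to fs − 51.2 kHz = 0.2 kHz.
51.2 kHz and 102.6 kHz both map to 0.2 kHz.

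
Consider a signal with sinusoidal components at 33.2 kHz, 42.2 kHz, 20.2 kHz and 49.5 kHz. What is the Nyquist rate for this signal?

Highest-frequency component: 49.5 kHz.
Nyquist rate = 2 × 49.5 kHz = 99 kHz.

99 kHz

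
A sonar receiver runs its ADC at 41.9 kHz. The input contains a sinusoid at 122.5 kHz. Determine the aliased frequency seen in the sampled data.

122.5 kHz mod fs = 38.7 kHz.
38.7 kHz > fs/2 = 20.95 kHz, folds to fs − 38.7 kHz = 3.2 kHz.

3.2 kHz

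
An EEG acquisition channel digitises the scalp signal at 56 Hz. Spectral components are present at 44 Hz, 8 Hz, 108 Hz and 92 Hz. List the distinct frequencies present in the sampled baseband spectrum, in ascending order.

4 Hz, 8 Hz, 12 Hz, 20 Hz

fs/2 = 28 Hz.
44 Hz > fs/2 = 28 Hz, folds to fs − 44 Hz = 12 Hz.
8 Hz ≤ fs/2 = 28 Hz, passes unchanged.
108 Hz mod fs = 52 Hz.
52 Hz > fs/2 = 28 Hz, folds to fs − 52 Hz = 4 Hz.
92 Hz mod fs = 36 Hz.
36 Hz > fs/2 = 28 Hz, folds to fs − 36 Hz = 20 Hz.
Distinct values: {4 Hz, 8 Hz, 12 Hz, 20 Hz}.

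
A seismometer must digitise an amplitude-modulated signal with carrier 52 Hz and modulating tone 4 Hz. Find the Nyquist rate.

AM sidebands sit at fc ± fm = 48 Hz and 56 Hz.
Highest-frequency component: 56 Hz.
Nyquist rate = 2 × 56 Hz = 112 Hz.

112 Hz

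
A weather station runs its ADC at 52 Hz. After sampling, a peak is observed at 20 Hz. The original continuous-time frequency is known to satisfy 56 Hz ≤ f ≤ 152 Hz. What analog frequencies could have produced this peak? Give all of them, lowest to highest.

72 Hz, 84 Hz, 124 Hz, 136 Hz

Frequencies that alias to 20 Hz are k·fs ± 20 Hz for integer k ≥ 0.
k=0: 20 Hz.
k=1: 32 Hz, 72 Hz.
k=2: 84 Hz, 124 Hz.
k=3: 136 Hz, 176 Hz.
k=4: 188 Hz, 228 Hz.
Within [56 Hz, 152 Hz]: 72 Hz, 84 Hz, 124 Hz, 136 Hz.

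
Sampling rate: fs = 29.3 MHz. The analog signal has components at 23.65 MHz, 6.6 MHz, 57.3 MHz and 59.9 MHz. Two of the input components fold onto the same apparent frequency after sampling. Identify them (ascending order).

fs/2 = 14.65 MHz.
23.65 MHz > fs/2 = 14.65 MHz, folds to fs − 23.65 MHz = 5.65 MHz.
6.6 MHz ≤ fs/2 = 14.65 MHz, passes unchanged.
57.3 MHz mod fs = 28 MHz.
28 MHz > fs/2 = 14.65 MHz, folds to fs − 28 MHz = 1.3 MHz.
59.9 MHz mod fs = 1.3 MHz.
1.3 MHz ≤ fs/2 = 14.65 MHz, appears at 1.3 MHz.
57.3 MHz and 59.9 MHz both map to 1.3 MHz.

57.3 MHz, 59.9 MHz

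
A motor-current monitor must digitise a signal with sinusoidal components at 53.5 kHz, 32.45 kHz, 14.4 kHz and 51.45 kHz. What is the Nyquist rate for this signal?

107 kHz

Highest-frequency component: 53.5 kHz.
Nyquist rate = 2 × 53.5 kHz = 107 kHz.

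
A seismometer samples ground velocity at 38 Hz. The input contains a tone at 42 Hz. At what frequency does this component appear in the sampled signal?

42 Hz mod fs = 4 Hz.
4 Hz ≤ fs/2 = 19 Hz, appears at 4 Hz.

4 Hz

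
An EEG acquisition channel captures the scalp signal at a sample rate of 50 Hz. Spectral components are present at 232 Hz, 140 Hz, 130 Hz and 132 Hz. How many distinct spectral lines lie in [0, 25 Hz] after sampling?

fs/2 = 25 Hz.
232 Hz mod fs = 32 Hz.
32 Hz > fs/2 = 25 Hz, folds to fs − 32 Hz = 18 Hz.
140 Hz mod fs = 40 Hz.
40 Hz > fs/2 = 25 Hz, folds to fs − 40 Hz = 10 Hz.
130 Hz mod fs = 30 Hz.
30 Hz > fs/2 = 25 Hz, folds to fs − 30 Hz = 20 Hz.
132 Hz mod fs = 32 Hz.
32 Hz > fs/2 = 25 Hz, folds to fs − 32 Hz = 18 Hz.
Distinct values: {10 Hz, 18 Hz, 20 Hz} → 3.

3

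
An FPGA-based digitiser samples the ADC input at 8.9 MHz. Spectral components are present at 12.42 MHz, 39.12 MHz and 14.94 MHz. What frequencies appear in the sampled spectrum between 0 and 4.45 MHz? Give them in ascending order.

2.86 MHz, 3.52 MHz

fs/2 = 4.45 MHz.
12.42 MHz mod fs = 3.52 MHz.
3.52 MHz ≤ fs/2 = 4.45 MHz, appears at 3.52 MHz.
39.12 MHz mod fs = 3.52 MHz.
3.52 MHz ≤ fs/2 = 4.45 MHz, appears at 3.52 MHz.
14.94 MHz mod fs = 6.04 MHz.
6.04 MHz > fs/2 = 4.45 MHz, folds to fs − 6.04 MHz = 2.86 MHz.
Distinct values: {2.86 MHz, 3.52 MHz}.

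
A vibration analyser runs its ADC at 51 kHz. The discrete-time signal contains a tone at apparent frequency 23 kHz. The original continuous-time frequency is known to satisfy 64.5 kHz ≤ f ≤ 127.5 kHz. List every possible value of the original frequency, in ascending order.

74 kHz, 79 kHz, 125 kHz

Frequencies that alias to 23 kHz are k·fs ± 23 kHz for integer k ≥ 0.
k=0: 23 kHz.
k=1: 28 kHz, 74 kHz.
k=2: 79 kHz, 125 kHz.
k=3: 130 kHz, 176 kHz.
Within [64.5 kHz, 127.5 kHz]: 74 kHz, 79 kHz, 125 kHz.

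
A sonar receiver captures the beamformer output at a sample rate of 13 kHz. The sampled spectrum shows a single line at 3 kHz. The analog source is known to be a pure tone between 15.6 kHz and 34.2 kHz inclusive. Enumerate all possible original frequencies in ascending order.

Frequencies that alias to 3 kHz are k·fs ± 3 kHz for integer k ≥ 0.
k=0: 3 kHz.
k=1: 10 kHz, 16 kHz.
k=2: 23 kHz, 29 kHz.
k=3: 36 kHz, 42 kHz.
Within [15.6 kHz, 34.2 kHz]: 16 kHz, 23 kHz, 29 kHz.

16 kHz, 23 kHz, 29 kHz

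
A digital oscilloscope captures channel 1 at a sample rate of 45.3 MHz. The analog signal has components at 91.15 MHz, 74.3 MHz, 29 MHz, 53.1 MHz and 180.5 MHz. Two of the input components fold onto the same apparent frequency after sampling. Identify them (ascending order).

29 MHz, 74.3 MHz

fs/2 = 22.65 MHz.
91.15 MHz mod fs = 0.55 MHz.
0.55 MHz ≤ fs/2 = 22.65 MHz, appears at 0.55 MHz.
74.3 MHz mod fs = 29 MHz.
29 MHz > fs/2 = 22.65 MHz, folds to fs − 29 MHz = 16.3 MHz.
29 MHz > fs/2 = 22.65 MHz, folds to fs − 29 MHz = 16.3 MHz.
53.1 MHz mod fs = 7.8 MHz.
7.8 MHz ≤ fs/2 = 22.65 MHz, appears at 7.8 MHz.
180.5 MHz mod fs = 44.6 MHz.
44.6 MHz > fs/2 = 22.65 MHz, folds to fs − 44.6 MHz = 0.7 MHz.
29 MHz and 74.3 MHz both map to 16.3 MHz.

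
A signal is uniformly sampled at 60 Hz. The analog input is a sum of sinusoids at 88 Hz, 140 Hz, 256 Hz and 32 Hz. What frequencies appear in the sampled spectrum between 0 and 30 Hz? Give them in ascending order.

16 Hz, 20 Hz, 28 Hz

fs/2 = 30 Hz.
88 Hz mod fs = 28 Hz.
28 Hz ≤ fs/2 = 30 Hz, appears at 28 Hz.
140 Hz mod fs = 20 Hz.
20 Hz ≤ fs/2 = 30 Hz, appears at 20 Hz.
256 Hz mod fs = 16 Hz.
16 Hz ≤ fs/2 = 30 Hz, appears at 16 Hz.
32 Hz > fs/2 = 30 Hz, folds to fs − 32 Hz = 28 Hz.
Distinct values: {16 Hz, 20 Hz, 28 Hz}.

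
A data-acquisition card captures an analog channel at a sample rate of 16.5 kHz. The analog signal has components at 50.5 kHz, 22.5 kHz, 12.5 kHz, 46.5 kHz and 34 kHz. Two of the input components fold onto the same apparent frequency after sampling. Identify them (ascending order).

fs/2 = 8.25 kHz.
50.5 kHz mod fs = 1 kHz.
1 kHz ≤ fs/2 = 8.25 kHz, appears at 1 kHz.
22.5 kHz mod fs = 6 kHz.
6 kHz ≤ fs/2 = 8.25 kHz, appears at 6 kHz.
12.5 kHz > fs/2 = 8.25 kHz, folds to fs − 12.5 kHz = 4 kHz.
46.5 kHz mod fs = 13.5 kHz.
13.5 kHz > fs/2 = 8.25 kHz, folds to fs − 13.5 kHz = 3 kHz.
34 kHz mod fs = 1 kHz.
1 kHz ≤ fs/2 = 8.25 kHz, appears at 1 kHz.
34 kHz and 50.5 kHz both map to 1 kHz.

34 kHz, 50.5 kHz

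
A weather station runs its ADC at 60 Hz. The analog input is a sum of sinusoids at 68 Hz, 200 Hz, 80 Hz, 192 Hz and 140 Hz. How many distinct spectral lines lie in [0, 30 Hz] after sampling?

3

fs/2 = 30 Hz.
68 Hz mod fs = 8 Hz.
8 Hz ≤ fs/2 = 30 Hz, appears at 8 Hz.
200 Hz mod fs = 20 Hz.
20 Hz ≤ fs/2 = 30 Hz, appears at 20 Hz.
80 Hz mod fs = 20 Hz.
20 Hz ≤ fs/2 = 30 Hz, appears at 20 Hz.
192 Hz mod fs = 12 Hz.
12 Hz ≤ fs/2 = 30 Hz, appears at 12 Hz.
140 Hz mod fs = 20 Hz.
20 Hz ≤ fs/2 = 30 Hz, appears at 20 Hz.
Distinct values: {8 Hz, 12 Hz, 20 Hz} → 3.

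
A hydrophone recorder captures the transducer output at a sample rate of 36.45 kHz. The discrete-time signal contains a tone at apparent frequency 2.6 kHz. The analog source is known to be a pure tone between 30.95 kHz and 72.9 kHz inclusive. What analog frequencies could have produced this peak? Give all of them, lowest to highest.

Frequencies that alias to 2.6 kHz are k·fs ± 2.6 kHz for integer k ≥ 0.
k=0: 2.6 kHz.
k=1: 33.85 kHz, 39.05 kHz.
k=2: 70.3 kHz, 75.5 kHz.
k=3: 106.75 kHz, 111.95 kHz.
Within [30.95 kHz, 72.9 kHz]: 33.85 kHz, 39.05 kHz, 70.3 kHz.

33.85 kHz, 39.05 kHz, 70.3 kHz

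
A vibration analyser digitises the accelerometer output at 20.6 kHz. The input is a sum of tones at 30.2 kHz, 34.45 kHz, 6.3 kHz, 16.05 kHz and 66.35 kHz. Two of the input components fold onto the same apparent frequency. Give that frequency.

fs/2 = 10.3 kHz.
30.2 kHz mod fs = 9.6 kHz.
9.6 kHz ≤ fs/2 = 10.3 kHz, appears at 9.6 kHz.
34.45 kHz mod fs = 13.85 kHz.
13.85 kHz > fs/2 = 10.3 kHz, folds to fs − 13.85 kHz = 6.75 kHz.
6.3 kHz ≤ fs/2 = 10.3 kHz, passes unchanged.
16.05 kHz > fs/2 = 10.3 kHz, folds to fs − 16.05 kHz = 4.55 kHz.
66.35 kHz mod fs = 4.55 kHz.
4.55 kHz ≤ fs/2 = 10.3 kHz, appears at 4.55 kHz.
16.05 kHz and 66.35 kHz both map to 4.55 kHz.

4.55 kHz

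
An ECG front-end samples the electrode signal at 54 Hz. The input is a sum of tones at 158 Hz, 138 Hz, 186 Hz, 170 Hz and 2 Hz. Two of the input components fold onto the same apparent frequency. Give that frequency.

fs/2 = 27 Hz.
158 Hz mod fs = 50 Hz.
50 Hz > fs/2 = 27 Hz, folds to fs − 50 Hz = 4 Hz.
138 Hz mod fs = 30 Hz.
30 Hz > fs/2 = 27 Hz, folds to fs − 30 Hz = 24 Hz.
186 Hz mod fs = 24 Hz.
24 Hz ≤ fs/2 = 27 Hz, appears at 24 Hz.
170 Hz mod fs = 8 Hz.
8 Hz ≤ fs/2 = 27 Hz, appears at 8 Hz.
2 Hz ≤ fs/2 = 27 Hz, passes unchanged.
138 Hz and 186 Hz both map to 24 Hz.

24 Hz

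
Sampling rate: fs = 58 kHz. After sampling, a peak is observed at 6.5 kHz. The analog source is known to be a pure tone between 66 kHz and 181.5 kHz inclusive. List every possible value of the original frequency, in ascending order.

Frequencies that alias to 6.5 kHz are k·fs ± 6.5 kHz for integer k ≥ 0.
k=0: 6.5 kHz.
k=1: 51.5 kHz, 64.5 kHz.
k=2: 109.5 kHz, 122.5 kHz.
k=3: 167.5 kHz, 180.5 kHz.
k=4: 225.5 kHz, 238.5 kHz.
Within [66 kHz, 181.5 kHz]: 109.5 kHz, 122.5 kHz, 167.5 kHz, 180.5 kHz.

109.5 kHz, 122.5 kHz, 167.5 kHz, 180.5 kHz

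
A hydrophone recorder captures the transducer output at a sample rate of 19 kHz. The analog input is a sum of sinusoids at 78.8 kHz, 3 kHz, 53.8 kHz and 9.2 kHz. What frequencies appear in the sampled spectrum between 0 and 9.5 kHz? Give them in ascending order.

fs/2 = 9.5 kHz.
78.8 kHz mod fs = 2.8 kHz.
2.8 kHz ≤ fs/2 = 9.5 kHz, appears at 2.8 kHz.
3 kHz ≤ fs/2 = 9.5 kHz, passes unchanged.
53.8 kHz mod fs = 15.8 kHz.
15.8 kHz > fs/2 = 9.5 kHz, folds to fs − 15.8 kHz = 3.2 kHz.
9.2 kHz ≤ fs/2 = 9.5 kHz, passes unchanged.
Distinct values: {2.8 kHz, 3 kHz, 3.2 kHz, 9.2 kHz}.

2.8 kHz, 3 kHz, 3.2 kHz, 9.2 kHz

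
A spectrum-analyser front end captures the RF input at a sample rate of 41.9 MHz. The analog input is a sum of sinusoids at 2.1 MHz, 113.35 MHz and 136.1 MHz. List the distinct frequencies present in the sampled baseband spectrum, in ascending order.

2.1 MHz, 10.4 MHz, 12.35 MHz

fs/2 = 20.95 MHz.
2.1 MHz ≤ fs/2 = 20.95 MHz, passes unchanged.
113.35 MHz mod fs = 29.55 MHz.
29.55 MHz > fs/2 = 20.95 MHz, folds to fs − 29.55 MHz = 12.35 MHz.
136.1 MHz mod fs = 10.4 MHz.
10.4 MHz ≤ fs/2 = 20.95 MHz, appears at 10.4 MHz.
Distinct values: {2.1 MHz, 10.4 MHz, 12.35 MHz}.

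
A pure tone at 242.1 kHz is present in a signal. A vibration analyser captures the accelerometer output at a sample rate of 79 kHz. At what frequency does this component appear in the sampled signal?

242.1 kHz mod fs = 5.1 kHz.
5.1 kHz ≤ fs/2 = 39.5 kHz, appears at 5.1 kHz.

5.1 kHz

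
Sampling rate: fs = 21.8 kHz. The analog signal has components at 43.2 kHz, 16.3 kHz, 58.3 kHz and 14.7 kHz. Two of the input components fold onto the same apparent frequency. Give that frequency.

7.1 kHz

fs/2 = 10.9 kHz.
43.2 kHz mod fs = 21.4 kHz.
21.4 kHz > fs/2 = 10.9 kHz, folds to fs − 21.4 kHz = 0.4 kHz.
16.3 kHz > fs/2 = 10.9 kHz, folds to fs − 16.3 kHz = 5.5 kHz.
58.3 kHz mod fs = 14.7 kHz.
14.7 kHz > fs/2 = 10.9 kHz, folds to fs − 14.7 kHz = 7.1 kHz.
14.7 kHz > fs/2 = 10.9 kHz, folds to fs − 14.7 kHz = 7.1 kHz.
14.7 kHz and 58.3 kHz both map to 7.1 kHz.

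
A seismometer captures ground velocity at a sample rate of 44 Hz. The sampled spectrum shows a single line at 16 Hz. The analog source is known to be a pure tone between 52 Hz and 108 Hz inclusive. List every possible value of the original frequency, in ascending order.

Frequencies that alias to 16 Hz are k·fs ± 16 Hz for integer k ≥ 0.
k=0: 16 Hz.
k=1: 28 Hz, 60 Hz.
k=2: 72 Hz, 104 Hz.
k=3: 116 Hz, 148 Hz.
Within [52 Hz, 108 Hz]: 60 Hz, 72 Hz, 104 Hz.

60 Hz, 72 Hz, 104 Hz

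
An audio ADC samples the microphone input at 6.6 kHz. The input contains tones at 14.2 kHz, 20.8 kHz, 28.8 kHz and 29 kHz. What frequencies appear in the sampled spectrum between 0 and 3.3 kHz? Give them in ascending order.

1 kHz, 2.4 kHz, 2.6 kHz

fs/2 = 3.3 kHz.
14.2 kHz mod fs = 1 kHz.
1 kHz ≤ fs/2 = 3.3 kHz, appears at 1 kHz.
20.8 kHz mod fs = 1 kHz.
1 kHz ≤ fs/2 = 3.3 kHz, appears at 1 kHz.
28.8 kHz mod fs = 2.4 kHz.
2.4 kHz ≤ fs/2 = 3.3 kHz, appears at 2.4 kHz.
29 kHz mod fs = 2.6 kHz.
2.6 kHz ≤ fs/2 = 3.3 kHz, appears at 2.6 kHz.
Distinct values: {1 kHz, 2.4 kHz, 2.6 kHz}.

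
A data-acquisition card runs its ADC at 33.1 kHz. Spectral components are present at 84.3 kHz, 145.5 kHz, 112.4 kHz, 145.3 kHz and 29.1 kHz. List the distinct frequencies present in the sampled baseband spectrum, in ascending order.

fs/2 = 16.55 kHz.
84.3 kHz mod fs = 18.1 kHz.
18.1 kHz > fs/2 = 16.55 kHz, folds to fs − 18.1 kHz = 15 kHz.
145.5 kHz mod fs = 13.1 kHz.
13.1 kHz ≤ fs/2 = 16.55 kHz, appears at 13.1 kHz.
112.4 kHz mod fs = 13.1 kHz.
13.1 kHz ≤ fs/2 = 16.55 kHz, appears at 13.1 kHz.
145.3 kHz mod fs = 12.9 kHz.
12.9 kHz ≤ fs/2 = 16.55 kHz, appears at 12.9 kHz.
29.1 kHz > fs/2 = 16.55 kHz, folds to fs − 29.1 kHz = 4 kHz.
Distinct values: {4 kHz, 12.9 kHz, 13.1 kHz, 15 kHz}.

4 kHz, 12.9 kHz, 13.1 kHz, 15 kHz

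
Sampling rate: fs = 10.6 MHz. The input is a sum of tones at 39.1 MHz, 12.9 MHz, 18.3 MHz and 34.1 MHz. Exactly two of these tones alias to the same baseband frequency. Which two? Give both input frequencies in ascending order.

fs/2 = 5.3 MHz.
39.1 MHz mod fs = 7.3 MHz.
7.3 MHz > fs/2 = 5.3 MHz, folds to fs − 7.3 MHz = 3.3 MHz.
12.9 MHz mod fs = 2.3 MHz.
2.3 MHz ≤ fs/2 = 5.3 MHz, appears at 2.3 MHz.
18.3 MHz mod fs = 7.7 MHz.
7.7 MHz > fs/2 = 5.3 MHz, folds to fs − 7.7 MHz = 2.9 MHz.
34.1 MHz mod fs = 2.3 MHz.
2.3 MHz ≤ fs/2 = 5.3 MHz, appears at 2.3 MHz.
12.9 MHz and 34.1 MHz both map to 2.3 MHz.

12.9 MHz, 34.1 MHz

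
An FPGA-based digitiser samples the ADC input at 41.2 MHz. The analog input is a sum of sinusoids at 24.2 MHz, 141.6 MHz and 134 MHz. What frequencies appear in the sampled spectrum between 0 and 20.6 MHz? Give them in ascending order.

10.4 MHz, 17 MHz, 18 MHz

fs/2 = 20.6 MHz.
24.2 MHz > fs/2 = 20.6 MHz, folds to fs − 24.2 MHz = 17 MHz.
141.6 MHz mod fs = 18 MHz.
18 MHz ≤ fs/2 = 20.6 MHz, appears at 18 MHz.
134 MHz mod fs = 10.4 MHz.
10.4 MHz ≤ fs/2 = 20.6 MHz, appears at 10.4 MHz.
Distinct values: {10.4 MHz, 17 MHz, 18 MHz}.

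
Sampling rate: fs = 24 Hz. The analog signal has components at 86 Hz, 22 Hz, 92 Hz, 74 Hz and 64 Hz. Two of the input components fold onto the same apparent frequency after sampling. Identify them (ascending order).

22 Hz, 74 Hz

fs/2 = 12 Hz.
86 Hz mod fs = 14 Hz.
14 Hz > fs/2 = 12 Hz, folds to fs − 14 Hz = 10 Hz.
22 Hz > fs/2 = 12 Hz, folds to fs − 22 Hz = 2 Hz.
92 Hz mod fs = 20 Hz.
20 Hz > fs/2 = 12 Hz, folds to fs − 20 Hz = 4 Hz.
74 Hz mod fs = 2 Hz.
2 Hz ≤ fs/2 = 12 Hz, appears at 2 Hz.
64 Hz mod fs = 16 Hz.
16 Hz > fs/2 = 12 Hz, folds to fs − 16 Hz = 8 Hz.
22 Hz and 74 Hz both map to 2 Hz.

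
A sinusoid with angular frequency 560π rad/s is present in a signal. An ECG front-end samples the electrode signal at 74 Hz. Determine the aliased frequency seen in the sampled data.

16 Hz

ω = 560π rad/s → f = ω/(2π) = 280 Hz.
280 Hz mod fs = 58 Hz.
58 Hz > fs/2 = 37 Hz, folds to fs − 58 Hz = 16 Hz.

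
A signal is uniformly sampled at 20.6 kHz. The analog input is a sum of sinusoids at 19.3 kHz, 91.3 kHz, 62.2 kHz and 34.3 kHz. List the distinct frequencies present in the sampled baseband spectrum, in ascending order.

0.4 kHz, 1.3 kHz, 6.9 kHz, 8.9 kHz

fs/2 = 10.3 kHz.
19.3 kHz > fs/2 = 10.3 kHz, folds to fs − 19.3 kHz = 1.3 kHz.
91.3 kHz mod fs = 8.9 kHz.
8.9 kHz ≤ fs/2 = 10.3 kHz, appears at 8.9 kHz.
62.2 kHz mod fs = 0.4 kHz.
0.4 kHz ≤ fs/2 = 10.3 kHz, appears at 0.4 kHz.
34.3 kHz mod fs = 13.7 kHz.
13.7 kHz > fs/2 = 10.3 kHz, folds to fs − 13.7 kHz = 6.9 kHz.
Distinct values: {0.4 kHz, 1.3 kHz, 6.9 kHz, 8.9 kHz}.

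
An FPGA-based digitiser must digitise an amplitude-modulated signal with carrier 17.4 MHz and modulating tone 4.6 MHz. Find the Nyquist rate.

44 MHz

AM sidebands sit at fc ± fm = 12.8 MHz and 22 MHz.
Highest-frequency component: 22 MHz.
Nyquist rate = 2 × 22 MHz = 44 MHz.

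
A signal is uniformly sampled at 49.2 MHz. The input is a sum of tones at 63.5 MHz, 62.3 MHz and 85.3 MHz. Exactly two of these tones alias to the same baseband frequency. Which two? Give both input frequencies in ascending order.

62.3 MHz, 85.3 MHz

fs/2 = 24.6 MHz.
63.5 MHz mod fs = 14.3 MHz.
14.3 MHz ≤ fs/2 = 24.6 MHz, appears at 14.3 MHz.
62.3 MHz mod fs = 13.1 MHz.
13.1 MHz ≤ fs/2 = 24.6 MHz, appears at 13.1 MHz.
85.3 MHz mod fs = 36.1 MHz.
36.1 MHz > fs/2 = 24.6 MHz, folds to fs − 36.1 MHz = 13.1 MHz.
62.3 MHz and 85.3 MHz both map to 13.1 MHz.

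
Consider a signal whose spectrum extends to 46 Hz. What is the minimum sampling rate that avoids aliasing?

92 Hz

Nyquist rate = 2 × 46 Hz = 92 Hz.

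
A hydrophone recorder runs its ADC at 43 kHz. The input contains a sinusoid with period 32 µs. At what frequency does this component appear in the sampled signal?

T = 32 µs → f = 1/T = 31.25 kHz.
31.25 kHz > fs/2 = 21.5 kHz, folds to fs − 31.25 kHz = 11.75 kHz.

11.75 kHz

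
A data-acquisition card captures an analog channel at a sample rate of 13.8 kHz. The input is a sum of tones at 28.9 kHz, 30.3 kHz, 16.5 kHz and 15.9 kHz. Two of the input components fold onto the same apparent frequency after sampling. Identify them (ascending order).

16.5 kHz, 30.3 kHz

fs/2 = 6.9 kHz.
28.9 kHz mod fs = 1.3 kHz.
1.3 kHz ≤ fs/2 = 6.9 kHz, appears at 1.3 kHz.
30.3 kHz mod fs = 2.7 kHz.
2.7 kHz ≤ fs/2 = 6.9 kHz, appears at 2.7 kHz.
16.5 kHz mod fs = 2.7 kHz.
2.7 kHz ≤ fs/2 = 6.9 kHz, appears at 2.7 kHz.
15.9 kHz mod fs = 2.1 kHz.
2.1 kHz ≤ fs/2 = 6.9 kHz, appears at 2.1 kHz.
16.5 kHz and 30.3 kHz both map to 2.7 kHz.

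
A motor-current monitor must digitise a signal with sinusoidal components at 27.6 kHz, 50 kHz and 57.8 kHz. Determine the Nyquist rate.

Highest-frequency component: 57.8 kHz.
Nyquist rate = 2 × 57.8 kHz = 115.6 kHz.

115.6 kHz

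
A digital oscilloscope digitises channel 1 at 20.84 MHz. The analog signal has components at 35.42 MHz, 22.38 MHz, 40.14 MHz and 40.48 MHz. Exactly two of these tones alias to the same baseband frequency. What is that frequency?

fs/2 = 10.42 MHz.
35.42 MHz mod fs = 14.58 MHz.
14.58 MHz > fs/2 = 10.42 MHz, folds to fs − 14.58 MHz = 6.26 MHz.
22.38 MHz mod fs = 1.54 MHz.
1.54 MHz ≤ fs/2 = 10.42 MHz, appears at 1.54 MHz.
40.14 MHz mod fs = 19.3 MHz.
19.3 MHz > fs/2 = 10.42 MHz, folds to fs − 19.3 MHz = 1.54 MHz.
40.48 MHz mod fs = 19.64 MHz.
19.64 MHz > fs/2 = 10.42 MHz, folds to fs − 19.64 MHz = 1.2 MHz.
22.38 MHz and 40.14 MHz both map to 1.54 MHz.

1.54 MHz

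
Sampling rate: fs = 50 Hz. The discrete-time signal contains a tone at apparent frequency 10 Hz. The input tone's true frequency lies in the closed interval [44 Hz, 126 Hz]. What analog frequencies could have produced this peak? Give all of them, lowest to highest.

60 Hz, 90 Hz, 110 Hz

Frequencies that alias to 10 Hz are k·fs ± 10 Hz for integer k ≥ 0.
k=0: 10 Hz.
k=1: 40 Hz, 60 Hz.
k=2: 90 Hz, 110 Hz.
k=3: 140 Hz, 160 Hz.
Within [44 Hz, 126 Hz]: 60 Hz, 90 Hz, 110 Hz.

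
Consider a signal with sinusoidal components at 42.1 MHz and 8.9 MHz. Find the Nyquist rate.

84.2 MHz

Highest-frequency component: 42.1 MHz.
Nyquist rate = 2 × 42.1 MHz = 84.2 MHz.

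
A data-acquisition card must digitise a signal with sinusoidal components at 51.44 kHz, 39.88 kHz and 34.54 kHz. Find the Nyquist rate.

102.88 kHz

Highest-frequency component: 51.44 kHz.
Nyquist rate = 2 × 51.44 kHz = 102.88 kHz.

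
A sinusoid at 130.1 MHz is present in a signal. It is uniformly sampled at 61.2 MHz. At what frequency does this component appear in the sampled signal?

7.7 MHz

130.1 MHz mod fs = 7.7 MHz.
7.7 MHz ≤ fs/2 = 30.6 MHz, appears at 7.7 MHz.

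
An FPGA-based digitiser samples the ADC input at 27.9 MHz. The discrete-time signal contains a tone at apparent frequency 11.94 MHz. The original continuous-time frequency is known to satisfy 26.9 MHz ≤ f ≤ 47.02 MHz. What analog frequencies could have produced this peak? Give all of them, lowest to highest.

39.84 MHz, 43.86 MHz

Frequencies that alias to 11.94 MHz are k·fs ± 11.94 MHz for integer k ≥ 0.
k=0: 11.94 MHz.
k=1: 15.96 MHz, 39.84 MHz.
k=2: 43.86 MHz, 67.74 MHz.
k=3: 71.76 MHz, 95.64 MHz.
Within [26.9 MHz, 47.02 MHz]: 39.84 MHz, 43.86 MHz.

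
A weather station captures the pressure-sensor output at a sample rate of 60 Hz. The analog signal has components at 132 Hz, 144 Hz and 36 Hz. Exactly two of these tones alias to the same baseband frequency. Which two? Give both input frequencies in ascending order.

fs/2 = 30 Hz.
132 Hz mod fs = 12 Hz.
12 Hz ≤ fs/2 = 30 Hz, appears at 12 Hz.
144 Hz mod fs = 24 Hz.
24 Hz ≤ fs/2 = 30 Hz, appears at 24 Hz.
36 Hz > fs/2 = 30 Hz, folds to fs − 36 Hz = 24 Hz.
36 Hz and 144 Hz both map to 24 Hz.

36 Hz, 144 Hz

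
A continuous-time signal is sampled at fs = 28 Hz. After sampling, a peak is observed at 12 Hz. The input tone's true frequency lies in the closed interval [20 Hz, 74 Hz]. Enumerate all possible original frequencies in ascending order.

Frequencies that alias to 12 Hz are k·fs ± 12 Hz for integer k ≥ 0.
k=0: 12 Hz.
k=1: 16 Hz, 40 Hz.
k=2: 44 Hz, 68 Hz.
k=3: 72 Hz, 96 Hz.
k=4: 100 Hz, 124 Hz.
Within [20 Hz, 74 Hz]: 40 Hz, 44 Hz, 68 Hz, 72 Hz.

40 Hz, 44 Hz, 68 Hz, 72 Hz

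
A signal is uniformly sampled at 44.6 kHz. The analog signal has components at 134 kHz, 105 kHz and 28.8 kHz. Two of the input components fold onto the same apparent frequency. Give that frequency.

fs/2 = 22.3 kHz.
134 kHz mod fs = 0.2 kHz.
0.2 kHz ≤ fs/2 = 22.3 kHz, appears at 0.2 kHz.
105 kHz mod fs = 15.8 kHz.
15.8 kHz ≤ fs/2 = 22.3 kHz, appears at 15.8 kHz.
28.8 kHz > fs/2 = 22.3 kHz, folds to fs − 28.8 kHz = 15.8 kHz.
28.8 kHz and 105 kHz both map to 15.8 kHz.

15.8 kHz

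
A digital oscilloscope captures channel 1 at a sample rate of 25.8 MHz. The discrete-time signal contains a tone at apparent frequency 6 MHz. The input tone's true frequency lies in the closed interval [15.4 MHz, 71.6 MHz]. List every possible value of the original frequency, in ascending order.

Frequencies that alias to 6 MHz are k·fs ± 6 MHz for integer k ≥ 0.
k=0: 6 MHz.
k=1: 19.8 MHz, 31.8 MHz.
k=2: 45.6 MHz, 57.6 MHz.
k=3: 71.4 MHz, 83.4 MHz.
k=4: 97.2 MHz, 109.2 MHz.
Within [15.4 MHz, 71.6 MHz]: 19.8 MHz, 31.8 MHz, 45.6 MHz, 57.6 MHz, 71.4 MHz.

19.8 MHz, 31.8 MHz, 45.6 MHz, 57.6 MHz, 71.4 MHz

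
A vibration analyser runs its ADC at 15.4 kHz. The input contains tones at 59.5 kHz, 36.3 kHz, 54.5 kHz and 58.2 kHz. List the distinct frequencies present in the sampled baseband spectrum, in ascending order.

2.1 kHz, 3.4 kHz, 5.5 kHz, 7.1 kHz

fs/2 = 7.7 kHz.
59.5 kHz mod fs = 13.3 kHz.
13.3 kHz > fs/2 = 7.7 kHz, folds to fs − 13.3 kHz = 2.1 kHz.
36.3 kHz mod fs = 5.5 kHz.
5.5 kHz ≤ fs/2 = 7.7 kHz, appears at 5.5 kHz.
54.5 kHz mod fs = 8.3 kHz.
8.3 kHz > fs/2 = 7.7 kHz, folds to fs − 8.3 kHz = 7.1 kHz.
58.2 kHz mod fs = 12 kHz.
12 kHz > fs/2 = 7.7 kHz, folds to fs − 12 kHz = 3.4 kHz.
Distinct values: {2.1 kHz, 3.4 kHz, 5.5 kHz, 7.1 kHz}.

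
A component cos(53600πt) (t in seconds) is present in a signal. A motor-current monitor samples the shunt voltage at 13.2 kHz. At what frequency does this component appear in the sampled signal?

ω = 53600π rad/s → f = ω/(2π) = 26800 Hz = 26.8 kHz.
26.8 kHz mod fs = 0.4 kHz.
0.4 kHz ≤ fs/2 = 6.6 kHz, appears at 0.4 kHz.

0.4 kHz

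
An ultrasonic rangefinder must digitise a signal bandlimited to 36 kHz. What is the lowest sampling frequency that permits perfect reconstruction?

72 kHz

Nyquist rate = 2 × 36 kHz = 72 kHz.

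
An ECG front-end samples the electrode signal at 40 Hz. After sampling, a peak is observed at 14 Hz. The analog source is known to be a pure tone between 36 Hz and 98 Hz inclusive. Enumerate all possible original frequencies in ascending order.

54 Hz, 66 Hz, 94 Hz

Frequencies that alias to 14 Hz are k·fs ± 14 Hz for integer k ≥ 0.
k=0: 14 Hz.
k=1: 26 Hz, 54 Hz.
k=2: 66 Hz, 94 Hz.
k=3: 106 Hz, 134 Hz.
Within [36 Hz, 98 Hz]: 54 Hz, 66 Hz, 94 Hz.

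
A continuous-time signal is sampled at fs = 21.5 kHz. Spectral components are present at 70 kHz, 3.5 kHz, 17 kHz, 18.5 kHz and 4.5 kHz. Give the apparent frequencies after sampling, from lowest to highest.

3 kHz, 3.5 kHz, 4.5 kHz, 5.5 kHz

fs/2 = 10.75 kHz.
70 kHz mod fs = 5.5 kHz.
5.5 kHz ≤ fs/2 = 10.75 kHz, appears at 5.5 kHz.
3.5 kHz ≤ fs/2 = 10.75 kHz, passes unchanged.
17 kHz > fs/2 = 10.75 kHz, folds to fs − 17 kHz = 4.5 kHz.
18.5 kHz > fs/2 = 10.75 kHz, folds to fs − 18.5 kHz = 3 kHz.
4.5 kHz ≤ fs/2 = 10.75 kHz, passes unchanged.
Distinct values: {3 kHz, 3.5 kHz, 4.5 kHz, 5.5 kHz}.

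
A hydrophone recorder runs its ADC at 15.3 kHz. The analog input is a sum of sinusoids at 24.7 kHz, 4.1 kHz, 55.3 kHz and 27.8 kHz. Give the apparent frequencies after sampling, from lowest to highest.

fs/2 = 7.65 kHz.
24.7 kHz mod fs = 9.4 kHz.
9.4 kHz > fs/2 = 7.65 kHz, folds to fs − 9.4 kHz = 5.9 kHz.
4.1 kHz ≤ fs/2 = 7.65 kHz, passes unchanged.
55.3 kHz mod fs = 9.4 kHz.
9.4 kHz > fs/2 = 7.65 kHz, folds to fs − 9.4 kHz = 5.9 kHz.
27.8 kHz mod fs = 12.5 kHz.
12.5 kHz > fs/2 = 7.65 kHz, folds to fs − 12.5 kHz = 2.8 kHz.
Distinct values: {2.8 kHz, 4.1 kHz, 5.9 kHz}.

2.8 kHz, 4.1 kHz, 5.9 kHz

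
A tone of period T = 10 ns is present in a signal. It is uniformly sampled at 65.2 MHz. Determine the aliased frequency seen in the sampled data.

30.4 MHz

T = 10 ns → f = 1/T = 100 MHz.
100 MHz mod fs = 34.8 MHz.
34.8 MHz > fs/2 = 32.6 MHz, folds to fs − 34.8 MHz = 30.4 MHz.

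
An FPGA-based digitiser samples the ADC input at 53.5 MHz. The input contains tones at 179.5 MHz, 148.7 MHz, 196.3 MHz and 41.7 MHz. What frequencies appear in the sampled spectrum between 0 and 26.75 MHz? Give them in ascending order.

fs/2 = 26.75 MHz.
179.5 MHz mod fs = 19 MHz.
19 MHz ≤ fs/2 = 26.75 MHz, appears at 19 MHz.
148.7 MHz mod fs = 41.7 MHz.
41.7 MHz > fs/2 = 26.75 MHz, folds to fs − 41.7 MHz = 11.8 MHz.
196.3 MHz mod fs = 35.8 MHz.
35.8 MHz > fs/2 = 26.75 MHz, folds to fs − 35.8 MHz = 17.7 MHz.
41.7 MHz > fs/2 = 26.75 MHz, folds to fs − 41.7 MHz = 11.8 MHz.
Distinct values: {11.8 MHz, 17.7 MHz, 19 MHz}.

11.8 MHz, 17.7 MHz, 19 MHz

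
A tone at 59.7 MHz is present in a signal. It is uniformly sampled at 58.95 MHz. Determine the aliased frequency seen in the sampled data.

0.75 MHz

59.7 MHz mod fs = 0.75 MHz.
0.75 MHz ≤ fs/2 = 29.475 MHz, appears at 0.75 MHz.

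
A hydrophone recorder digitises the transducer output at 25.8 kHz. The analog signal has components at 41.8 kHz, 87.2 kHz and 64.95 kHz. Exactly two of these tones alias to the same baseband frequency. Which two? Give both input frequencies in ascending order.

41.8 kHz, 87.2 kHz

fs/2 = 12.9 kHz.
41.8 kHz mod fs = 16 kHz.
16 kHz > fs/2 = 12.9 kHz, folds to fs − 16 kHz = 9.8 kHz.
87.2 kHz mod fs = 9.8 kHz.
9.8 kHz ≤ fs/2 = 12.9 kHz, appears at 9.8 kHz.
64.95 kHz mod fs = 13.35 kHz.
13.35 kHz > fs/2 = 12.9 kHz, folds to fs − 13.35 kHz = 12.45 kHz.
41.8 kHz and 87.2 kHz both map to 9.8 kHz.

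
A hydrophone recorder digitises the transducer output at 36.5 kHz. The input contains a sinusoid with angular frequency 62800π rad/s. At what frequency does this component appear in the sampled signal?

5.1 kHz

ω = 62800π rad/s → f = ω/(2π) = 31400 Hz = 31.4 kHz.
31.4 kHz > fs/2 = 18.25 kHz, folds to fs − 31.4 kHz = 5.1 kHz.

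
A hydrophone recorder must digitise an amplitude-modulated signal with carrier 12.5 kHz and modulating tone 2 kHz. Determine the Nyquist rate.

AM sidebands sit at fc ± fm = 10.5 kHz and 14.5 kHz.
Highest-frequency component: 14.5 kHz.
Nyquist rate = 2 × 14.5 kHz = 29 kHz.

29 kHz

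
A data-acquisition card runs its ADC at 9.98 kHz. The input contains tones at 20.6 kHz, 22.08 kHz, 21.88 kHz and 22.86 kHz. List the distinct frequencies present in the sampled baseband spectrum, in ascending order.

fs/2 = 4.99 kHz.
20.6 kHz mod fs = 0.64 kHz.
0.64 kHz ≤ fs/2 = 4.99 kHz, appears at 0.64 kHz.
22.08 kHz mod fs = 2.12 kHz.
2.12 kHz ≤ fs/2 = 4.99 kHz, appears at 2.12 kHz.
21.88 kHz mod fs = 1.92 kHz.
1.92 kHz ≤ fs/2 = 4.99 kHz, appears at 1.92 kHz.
22.86 kHz mod fs = 2.9 kHz.
2.9 kHz ≤ fs/2 = 4.99 kHz, appears at 2.9 kHz.
Distinct values: {0.64 kHz, 1.92 kHz, 2.12 kHz, 2.9 kHz}.

0.64 kHz, 1.92 kHz, 2.12 kHz, 2.9 kHz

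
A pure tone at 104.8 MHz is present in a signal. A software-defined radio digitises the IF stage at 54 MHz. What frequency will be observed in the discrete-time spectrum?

104.8 MHz mod fs = 50.8 MHz.
50.8 MHz > fs/2 = 27 MHz, folds to fs − 50.8 MHz = 3.2 MHz.

3.2 MHz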